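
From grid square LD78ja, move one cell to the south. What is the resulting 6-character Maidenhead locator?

Latitude subsquare a = 0; −1 → -1, wraps to 23 = x, carry into square.
Latitude square 8; −1 → 7.
The longitude characters are unchanged.

LD77jx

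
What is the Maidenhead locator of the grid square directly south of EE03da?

Latitude subsquare a = 0; −1 → -1, wraps to 23 = x, carry into square.
Latitude square 3; −1 → 2.
The longitude characters are unchanged.

EE02dx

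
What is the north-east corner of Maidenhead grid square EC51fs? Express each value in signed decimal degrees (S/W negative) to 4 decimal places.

-68.2083, -89.5000

Field E=4, C=2: +4·20° lon, +2·10° lat → SW at lon -100°, lat -70°.
Square 5, 1: +5·2° lon, +1·1° lat → SW at lon -90°, lat -69°.
Subsquare f=5, s=18: +5·0.0833333° lon, +18·0.0416667° lat → SW at lon -89.5833°, lat -68.25°.
Cell spans 0.0833333° lon × 0.0416667° lat. NE corner is SW corner plus one full cell.
latitude -68.2083, longitude -89.5000.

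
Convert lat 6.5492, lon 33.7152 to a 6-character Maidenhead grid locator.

Offset from 180°W / 90°S: lon 213.7152°, lat 96.5492°.
Field: 213.7152/20 → 10 → K, 96.5492/10 → 9 → J; chars KJ.
Square: 13.7152/2 → 6, 6.5492/1 → 6; chars 66.
Subsquare: 1.7152/0.0833333 → 20 → u, 0.5492/0.0416667 → 13 → n; chars un.

KJ66un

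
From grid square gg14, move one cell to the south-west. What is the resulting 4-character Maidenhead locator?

Longitude square 1; −1 → 0.
Latitude square 4; −1 → 3.

GG03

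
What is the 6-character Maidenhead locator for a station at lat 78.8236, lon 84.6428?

Shift to the Maidenhead origin (180°W, 90°S): lon 264.6428, lat 168.8236.
Field (20°×10°, letters A–R): lon ⌊264.6428/20⌋ = 13 → N; lat ⌊168.8236/10⌋ = 16 → Q.
Square (2°×1°, digits 0–9): lon ⌊4.6428/2⌋ = 2; lat ⌊8.8236/1⌋ = 8.
Subsquare (5′×2.5′, letters a–x): lon ⌊0.6428/0.0833333⌋ = 7 → h; lat ⌊0.8236/0.0416667⌋ = 19 → t.

NQ28ht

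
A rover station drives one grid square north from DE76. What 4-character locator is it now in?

Latitude square 6; +1 → 7.
The longitude characters are unchanged.

DE77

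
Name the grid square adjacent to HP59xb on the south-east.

Longitude subsquare x = 23; +1 → 24, wraps to 0 = a, carry into square.
Longitude square 5; +1 → 6.
Latitude subsquare b = 1; −1 → 0 = a.

HP69aa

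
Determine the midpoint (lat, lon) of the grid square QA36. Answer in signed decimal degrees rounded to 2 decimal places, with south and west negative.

-83.50, 147.00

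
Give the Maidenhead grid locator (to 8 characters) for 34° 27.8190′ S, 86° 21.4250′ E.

NF35em28

Offset from 180°W / 90°S: lon 266.35708°, lat 55.53635°.
Field: 266.35708/20 → 13 → N, 55.53635/10 → 5 → F; chars NF.
Square: 6.35708/2 → 3, 5.53635/1 → 5; chars 35.
Subsquare: 0.35708/0.0833333 → 4 → e, 0.53635/0.0416667 → 12 → m; chars em.
Extended square: 0.02375/0.00833333 → 2, 0.03635/0.00416667 → 8; chars 28.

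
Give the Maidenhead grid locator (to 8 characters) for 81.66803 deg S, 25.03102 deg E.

Offset from 180°W / 90°S: lon 205.03102°, lat 8.33197°.
Field (20°×10°, letters A–R): lon ⌊205.03102/20⌋ = 10 → K; lat ⌊8.33197/10⌋ = 0 → A.
Square (2°×1°, digits 0–9): lon ⌊5.03102/2⌋ = 2; lat ⌊8.33197/1⌋ = 8.
Subsquare (5′×2.5′, letters a–x): lon ⌊1.03102/0.0833333⌋ = 12 → m; lat ⌊0.33197/0.0416667⌋ = 7 → h.
Extended square (30″×15″, digits 0–9): lon ⌊0.03102/0.00833333⌋ = 3; lat ⌊0.04030/0.00416667⌋ = 9.

KA28mh39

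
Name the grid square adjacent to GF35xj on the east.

GF45aj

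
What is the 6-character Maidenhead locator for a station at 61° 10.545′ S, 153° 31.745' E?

QC68st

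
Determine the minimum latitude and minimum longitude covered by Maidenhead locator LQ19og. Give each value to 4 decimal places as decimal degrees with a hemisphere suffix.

Field L=11, Q=16: +11·20° lon, +16·10° lat → SW at lon 40°, lat 70°.
Square 1, 9: +1·2° lon, +9·1° lat → SW at lon 42°, lat 79°.
Subsquare o=14, g=6: +14·0.0833333° lon, +6·0.0416667° lat → SW at lon 43.1667°, lat 79.25°.
latitude 79.2500° N, longitude 43.1667° E.

79.2500° N, 43.1667° E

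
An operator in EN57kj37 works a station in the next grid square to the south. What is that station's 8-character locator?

EN57kj36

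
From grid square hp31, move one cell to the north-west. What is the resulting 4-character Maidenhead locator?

Longitude square 3; −1 → 2.
Latitude square 1; +1 → 2.

HP22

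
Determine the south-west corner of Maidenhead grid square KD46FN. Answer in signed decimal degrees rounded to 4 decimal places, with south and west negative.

-53.4583, 28.4167

Field K=10, D=3: +10·20° lon, +3·10° lat → SW at lon 20°, lat -60°.
Square 4, 6: +4·2° lon, +6·1° lat → SW at lon 28°, lat -54°.
Subsquare f=5, n=13: +5·0.0833333° lon, +13·0.0416667° lat → SW at lon 28.4167°, lat -53.4583°.
latitude -53.4583, longitude 28.4167.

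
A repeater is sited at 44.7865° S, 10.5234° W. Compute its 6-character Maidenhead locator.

IE45rf

Offset from 180°W / 90°S: lon 169.4766°, lat 45.2135°.
Field: 169.4766/20 → 8 → I, 45.2135/10 → 4 → E; chars IE.
Square: 9.4766/2 → 4, 5.2135/1 → 5; chars 45.
Subsquare: 1.4766/0.0833333 → 17 → r, 0.2135/0.0416667 → 5 → f; chars rf.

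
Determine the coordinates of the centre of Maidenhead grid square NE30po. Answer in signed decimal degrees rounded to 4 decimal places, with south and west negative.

-49.3958, 87.2917

Field N=13, E=4: +13·20° lon, +4·10° lat → SW at lon 80°, lat -50°.
Square 3, 0: +3·2° lon, +0·1° lat → SW at lon 86°, lat -50°.
Subsquare p=15, o=14: +15·0.0833333° lon, +14·0.0416667° lat → SW at lon 87.25°, lat -49.4167°.
Cell spans 0.0833333° lon × 0.0416667° lat. Centre is SW corner plus half of each.
latitude -49.3958, longitude 87.2917.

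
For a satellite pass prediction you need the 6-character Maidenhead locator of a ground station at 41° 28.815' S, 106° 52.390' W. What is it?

DE68nm

Add 180° to longitude and 90° to latitude: 73.1268, 48.5198.
Field (20°×10°, letters A–R): lon ⌊73.1268/20⌋ = 3 → D; lat ⌊48.5198/10⌋ = 4 → E.
Square (2°×1°, digits 0–9): lon ⌊13.1268/2⌋ = 6; lat ⌊8.5198/1⌋ = 8.
Subsquare (5′×2.5′, letters a–x): lon ⌊1.1268/0.0833333⌋ = 13 → n; lat ⌊0.5198/0.0416667⌋ = 12 → m.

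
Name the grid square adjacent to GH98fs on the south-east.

GH98gr

Longitude subsquare f = 5; +1 → 6 = g.
Latitude subsquare s = 18; −1 → 17 = r.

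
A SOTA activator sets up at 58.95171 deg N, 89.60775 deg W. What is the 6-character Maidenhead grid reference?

EO58ew

Shift to the Maidenhead origin (180°W, 90°S): lon 90.3923, lat 148.9517.
Field (20°×10°, letters A–R): 90.3923/20 → 4 → E, 148.9517/10 → 14 → O; chars EO.
Square (2°×1°, digits 0–9): 10.3923/2 → 5, 8.9517/1 → 8; chars 58.
Subsquare (5′×2.5′, letters a–x): 0.3923/0.0833333 → 4 → e, 0.9517/0.0416667 → 22 → w; chars ew.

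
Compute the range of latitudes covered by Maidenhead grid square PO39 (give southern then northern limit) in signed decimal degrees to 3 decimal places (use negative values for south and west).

59.000, 60.000

Field P=15, O=14: +15·20° lon, +14·10° lat → SW at lon 120°, lat 50°.
Square 3, 9: +3·2° lon, +9·1° lat → SW at lon 126°, lat 59°.
Cell spans 2° lon × 1° lat.
south 59.000, north 60.000.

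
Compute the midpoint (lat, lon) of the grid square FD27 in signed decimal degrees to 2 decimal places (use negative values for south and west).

-52.50, -75.00

Field F=5, D=3: +5·20° lon, +3·10° lat → SW at lon -80°, lat -60°.
Square 2, 7: +2·2° lon, +7·1° lat → SW at lon -76°, lat -53°.
Cell spans 2° lon × 1° lat. Centre is SW corner plus half of each.
latitude -52.50, longitude -75.00.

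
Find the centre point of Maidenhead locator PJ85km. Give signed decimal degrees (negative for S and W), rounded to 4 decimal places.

5.5208, 136.8750

Field P=15, J=9: +15·20° lon, +9·10° lat → SW at lon 120°, lat 0°.
Square 8, 5: +8·2° lon, +5·1° lat → SW at lon 136°, lat 5°.
Subsquare k=10, m=12: +10·0.0833333° lon, +12·0.0416667° lat → SW at lon 136.833°, lat 5.5°.
Cell spans 0.0833333° lon × 0.0416667° lat. Centre is SW corner plus half of each.
latitude 5.5208, longitude 136.8750.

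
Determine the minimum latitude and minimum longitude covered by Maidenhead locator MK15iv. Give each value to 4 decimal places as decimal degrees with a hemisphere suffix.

Field M=12, K=10: +12·20° lon, +10·10° lat → SW at lon 60°, lat 10°.
Square 1, 5: +1·2° lon, +5·1° lat → SW at lon 62°, lat 15°.
Subsquare i=8, v=21: +8·0.0833333° lon, +21·0.0416667° lat → SW at lon 62.6667°, lat 15.875°.
latitude 15.8750° N, longitude 62.6667° E.

15.8750° N, 62.6667° E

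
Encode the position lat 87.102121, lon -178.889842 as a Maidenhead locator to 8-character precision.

AR07nc34

Shift to the Maidenhead origin (180°W, 90°S): lon 1.11016, lat 177.10212.
Field: lon ⌊1.11016/20⌋ = 0 → A; lat ⌊177.10212/10⌋ = 17 → R.
Square: lon ⌊1.11016/2⌋ = 0; lat ⌊7.10212/1⌋ = 7.
Subsquare: lon ⌊1.11016/0.0833333⌋ = 13 → n; lat ⌊0.10212/0.0416667⌋ = 2 → c.
Extended square: lon ⌊0.02682/0.00833333⌋ = 3; lat ⌊0.01879/0.00416667⌋ = 4.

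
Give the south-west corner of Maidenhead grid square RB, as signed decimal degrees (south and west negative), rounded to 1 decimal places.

-80.0, 160.0

Field R=17, B=1: +17·20° lon, +1·10° lat → SW at lon 160°, lat -80°.
latitude -80.0, longitude 160.0.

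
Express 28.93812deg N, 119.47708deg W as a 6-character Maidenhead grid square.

DL08gw

Shift to the Maidenhead origin (180°W, 90°S): lon 60.5229, lat 118.9381.
Field: 60.5229/20 → 3 → D, 118.9381/10 → 11 → L; chars DL.
Square: 0.5229/2 → 0, 8.9381/1 → 8; chars 08.
Subsquare: 0.5229/0.0833333 → 6 → g, 0.9381/0.0416667 → 22 → w; chars gw.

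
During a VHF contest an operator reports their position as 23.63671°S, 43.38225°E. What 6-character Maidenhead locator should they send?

LG16qi

Shift to the Maidenhead origin (180°W, 90°S): lon 223.3822, lat 66.3633.
Field: 223.3822/20 → 11 → L, 66.3633/10 → 6 → G; chars LG.
Square: 3.3822/2 → 1, 6.3633/1 → 6; chars 16.
Subsquare: 1.3822/0.0833333 → 16 → q, 0.3633/0.0416667 → 8 → i; chars qi.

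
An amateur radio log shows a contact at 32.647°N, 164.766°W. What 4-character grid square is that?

AM72

Offset from 180°W / 90°S: lon 15.23°, lat 122.65°.
Field (20°×10°, letters A–R): lon ⌊15.23/20⌋ = 0 → A; lat ⌊122.65/10⌋ = 12 → M.
Square (2°×1°, digits 0–9): lon ⌊15.23/2⌋ = 7; lat ⌊2.65/1⌋ = 2.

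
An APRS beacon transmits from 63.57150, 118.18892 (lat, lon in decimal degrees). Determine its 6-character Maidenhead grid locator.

OP93cn

Offset from 180°W / 90°S: lon 298.1889°, lat 153.5715°.
Field: 298.1889/20 → 14 → O, 153.5715/10 → 15 → P; chars OP.
Square: 18.1889/2 → 9, 3.5715/1 → 3; chars 93.
Subsquare: 0.1889/0.0833333 → 2 → c, 0.5715/0.0416667 → 13 → n; chars cn.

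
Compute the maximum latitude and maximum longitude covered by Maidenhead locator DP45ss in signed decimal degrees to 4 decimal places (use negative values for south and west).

65.7917, -110.4167

Field D=3, P=15: +3·20° lon, +15·10° lat → SW at lon -120°, lat 60°.
Square 4, 5: +4·2° lon, +5·1° lat → SW at lon -112°, lat 65°.
Subsquare s=18, s=18: +18·0.0833333° lon, +18·0.0416667° lat → SW at lon -110.5°, lat 65.75°.
Cell spans 0.0833333° lon × 0.0416667° lat. NE corner is SW corner plus one full cell.
latitude 65.7917, longitude -110.4167.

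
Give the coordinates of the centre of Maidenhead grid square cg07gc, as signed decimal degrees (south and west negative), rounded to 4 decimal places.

Field C=2, G=6: +2·20° lon, +6·10° lat → SW at lon -140°, lat -30°.
Square 0, 7: +0·2° lon, +7·1° lat → SW at lon -140°, lat -23°.
Subsquare g=6, c=2: +6·0.0833333° lon, +2·0.0416667° lat → SW at lon -139.5°, lat -22.9167°.
Cell spans 0.0833333° lon × 0.0416667° lat. Centre is SW corner plus half of each.
latitude -22.8958, longitude -139.4583.

-22.8958, -139.4583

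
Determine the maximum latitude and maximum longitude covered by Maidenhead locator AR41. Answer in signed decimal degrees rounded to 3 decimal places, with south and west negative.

Field A=0, R=17: +0·20° lon, +17·10° lat → SW at lon -180°, lat 80°.
Square 4, 1: +4·2° lon, +1·1° lat → SW at lon -172°, lat 81°.
Cell spans 2° lon × 1° lat. NE corner is SW corner plus one full cell.
latitude 82.000, longitude -170.000.

82.000, -170.000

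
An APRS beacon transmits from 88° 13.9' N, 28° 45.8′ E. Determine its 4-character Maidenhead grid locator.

KR48

Shift to the Maidenhead origin (180°W, 90°S): lon 208.76, lat 178.23.
Field: lon ⌊208.76/20⌋ = 10 → K; lat ⌊178.23/10⌋ = 17 → R.
Square: lon ⌊8.76/2⌋ = 4; lat ⌊8.23/1⌋ = 8.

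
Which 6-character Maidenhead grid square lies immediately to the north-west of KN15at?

Longitude subsquare a = 0; −1 → -1, wraps to 23 = x, carry into square.
Longitude square 1; −1 → 0.
Latitude subsquare t = 19; +1 → 20 = u.

KN05xu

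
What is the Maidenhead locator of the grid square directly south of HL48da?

HL47dx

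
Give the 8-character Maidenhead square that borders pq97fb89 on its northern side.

Latitude extended square 9; +1 → 10, wraps to 0, carry into subsquare.
Latitude subsquare b = 1; +1 → 2 = c.
The longitude characters are unchanged.

PQ97fc80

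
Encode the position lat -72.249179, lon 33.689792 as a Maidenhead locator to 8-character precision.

Offset from 180°W / 90°S: lon 213.68979°, lat 17.75082°.
Field: 213.68979/20 → 10 → K, 17.75082/10 → 1 → B; chars KB.
Square: 13.68979/2 → 6, 7.75082/1 → 7; chars 67.
Subsquare: 1.68979/0.0833333 → 20 → u, 0.75082/0.0416667 → 18 → s; chars us.
Extended square: 0.02313/0.00833333 → 2, 0.00082/0.00416667 → 0; chars 20.

KB67us20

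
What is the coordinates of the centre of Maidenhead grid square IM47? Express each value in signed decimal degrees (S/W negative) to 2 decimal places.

37.50, -11.00

Field I=8, M=12: +8·20° lon, +12·10° lat → SW at lon -20°, lat 30°.
Square 4, 7: +4·2° lon, +7·1° lat → SW at lon -12°, lat 37°.
Cell spans 2° lon × 1° lat. Centre is SW corner plus half of each.
latitude 37.50, longitude -11.00.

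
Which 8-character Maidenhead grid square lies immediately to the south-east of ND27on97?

ND27pn06

Longitude extended square 9; +1 → 10, wraps to 0, carry into subsquare.
Longitude subsquare o = 14; +1 → 15 = p.
Latitude extended square 7; −1 → 6.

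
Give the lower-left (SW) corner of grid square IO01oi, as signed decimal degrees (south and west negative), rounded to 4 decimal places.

51.3333, -18.8333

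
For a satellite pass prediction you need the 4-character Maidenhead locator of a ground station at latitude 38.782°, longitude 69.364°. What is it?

MM48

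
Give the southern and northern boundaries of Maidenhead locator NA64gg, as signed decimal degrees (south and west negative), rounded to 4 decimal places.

-85.7500, -85.7083

Field N=13, A=0: +13·20° lon, +0·10° lat → SW at lon 80°, lat -90°.
Square 6, 4: +6·2° lon, +4·1° lat → SW at lon 92°, lat -86°.
Subsquare g=6, g=6: +6·0.0833333° lon, +6·0.0416667° lat → SW at lon 92.5°, lat -85.75°.
Cell spans 0.0833333° lon × 0.0416667° lat.
south -85.7500, north -85.7083.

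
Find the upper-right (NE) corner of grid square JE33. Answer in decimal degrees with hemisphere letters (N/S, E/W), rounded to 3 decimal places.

46.000° S, 8.000° E

Field J=9, E=4: +9·20° lon, +4·10° lat → SW at lon 0°, lat -50°.
Square 3, 3: +3·2° lon, +3·1° lat → SW at lon 6°, lat -47°.
Cell spans 2° lon × 1° lat. NE corner is SW corner plus one full cell.
latitude 46.000° S, longitude 8.000° E.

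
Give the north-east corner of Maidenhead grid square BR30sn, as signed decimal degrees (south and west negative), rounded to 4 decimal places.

80.5833, -152.4167

Field B=1, R=17: +1·20° lon, +17·10° lat → SW at lon -160°, lat 80°.
Square 3, 0: +3·2° lon, +0·1° lat → SW at lon -154°, lat 80°.
Subsquare s=18, n=13: +18·0.0833333° lon, +13·0.0416667° lat → SW at lon -152.5°, lat 80.5417°.
Cell spans 0.0833333° lon × 0.0416667° lat. NE corner is SW corner plus one full cell.
latitude 80.5833, longitude -152.4167.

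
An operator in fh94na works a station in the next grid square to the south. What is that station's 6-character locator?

Latitude subsquare a = 0; −1 → -1, wraps to 23 = x, carry into square.
Latitude square 4; −1 → 3.
The longitude characters are unchanged.

FH93nx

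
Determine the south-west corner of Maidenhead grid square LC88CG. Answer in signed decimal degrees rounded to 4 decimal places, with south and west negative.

-61.7500, 56.1667

Field L=11, C=2: +11·20° lon, +2·10° lat → SW at lon 40°, lat -70°.
Square 8, 8: +8·2° lon, +8·1° lat → SW at lon 56°, lat -62°.
Subsquare c=2, g=6: +2·0.0833333° lon, +6·0.0416667° lat → SW at lon 56.1667°, lat -61.75°.
latitude -61.7500, longitude 56.1667.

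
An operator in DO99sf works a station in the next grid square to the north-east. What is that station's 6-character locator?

DO99tg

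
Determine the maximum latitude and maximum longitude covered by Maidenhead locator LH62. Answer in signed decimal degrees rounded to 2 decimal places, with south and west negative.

-17.00, 54.00

Field L=11, H=7: +11·20° lon, +7·10° lat → SW at lon 40°, lat -20°.
Square 6, 2: +6·2° lon, +2·1° lat → SW at lon 52°, lat -18°.
Cell spans 2° lon × 1° lat. NE corner is SW corner plus one full cell.
latitude -17.00, longitude 54.00.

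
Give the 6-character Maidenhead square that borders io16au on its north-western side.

Longitude subsquare a = 0; −1 → -1, wraps to 23 = x, carry into square.
Longitude square 1; −1 → 0.
Latitude subsquare u = 20; +1 → 21 = v.

IO06xv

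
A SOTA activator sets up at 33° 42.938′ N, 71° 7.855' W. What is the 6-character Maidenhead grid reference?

FM43kr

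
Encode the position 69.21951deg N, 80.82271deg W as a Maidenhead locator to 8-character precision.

Shift to the Maidenhead origin (180°W, 90°S): lon 99.17729, lat 159.21951.
Field: lon ⌊99.17729/20⌋ = 4 → E; lat ⌊159.21951/10⌋ = 15 → P.
Square: lon ⌊19.17729/2⌋ = 9; lat ⌊9.21951/1⌋ = 9.
Subsquare: lon ⌊1.17729/0.0833333⌋ = 14 → o; lat ⌊0.21951/0.0416667⌋ = 5 → f.
Extended square: lon ⌊0.01062/0.00833333⌋ = 1; lat ⌊0.01118/0.00416667⌋ = 2.

EP99of12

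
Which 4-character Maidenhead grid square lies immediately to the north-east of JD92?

Longitude square 9; +1 → 10, wraps to 0, carry into field.
Longitude field J = 9; +1 → 10 = K.
Latitude square 2; +1 → 3.

KD03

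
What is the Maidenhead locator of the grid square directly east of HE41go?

HE41ho

Longitude subsquare g = 6; +1 → 7 = h.
The latitude characters are unchanged.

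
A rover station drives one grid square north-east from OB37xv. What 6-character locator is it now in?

Longitude subsquare x = 23; +1 → 24, wraps to 0 = a, carry into square.
Longitude square 3; +1 → 4.
Latitude subsquare v = 21; +1 → 22 = w.

OB47aw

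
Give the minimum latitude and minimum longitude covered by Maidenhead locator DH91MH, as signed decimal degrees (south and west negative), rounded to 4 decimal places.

-18.7083, -101.0000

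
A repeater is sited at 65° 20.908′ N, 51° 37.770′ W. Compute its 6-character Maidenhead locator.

GP45ei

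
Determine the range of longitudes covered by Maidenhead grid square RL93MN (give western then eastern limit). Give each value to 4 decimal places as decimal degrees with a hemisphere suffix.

179.0000° E, 179.0833° E

Field R=17, L=11: +17·20° lon, +11·10° lat → SW at lon 160°, lat 20°.
Square 9, 3: +9·2° lon, +3·1° lat → SW at lon 178°, lat 23°.
Subsquare m=12, n=13: +12·0.0833333° lon, +13·0.0416667° lat → SW at lon 179°, lat 23.5417°.
Cell spans 0.0833333° lon × 0.0416667° lat.
west 179.0000° E, east 179.0833° E.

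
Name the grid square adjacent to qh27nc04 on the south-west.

QH27mc93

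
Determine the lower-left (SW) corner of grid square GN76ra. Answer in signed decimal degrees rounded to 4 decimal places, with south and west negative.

46.0000, -44.5833

Field G=6, N=13: +6·20° lon, +13·10° lat → SW at lon -60°, lat 40°.
Square 7, 6: +7·2° lon, +6·1° lat → SW at lon -46°, lat 46°.
Subsquare r=17, a=0: +17·0.0833333° lon, +0·0.0416667° lat → SW at lon -44.5833°, lat 46°.
latitude 46.0000, longitude -44.5833.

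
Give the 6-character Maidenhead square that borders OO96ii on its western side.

OO96hi

Longitude subsquare i = 8; −1 → 7 = h.
The latitude characters are unchanged.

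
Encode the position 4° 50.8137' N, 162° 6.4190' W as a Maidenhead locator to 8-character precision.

AJ84wu73

Add 180° to longitude and 90° to latitude: 17.89302, 94.84690.
Field (20°×10°, letters A–R): 17.89302/20 → 0 → A, 94.84690/10 → 9 → J; chars AJ.
Square (2°×1°, digits 0–9): 17.89302/2 → 8, 4.84690/1 → 4; chars 84.
Subsquare (5′×2.5′, letters a–x): 1.89302/0.0833333 → 22 → w, 0.84690/0.0416667 → 20 → u; chars wu.
Extended square (30″×15″, digits 0–9): 0.05968/0.00833333 → 7, 0.01356/0.00416667 → 3; chars 73.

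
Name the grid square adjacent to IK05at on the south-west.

HK95xs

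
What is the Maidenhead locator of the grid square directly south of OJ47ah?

OJ47ag

Latitude subsquare h = 7; −1 → 6 = g.
The longitude characters are unchanged.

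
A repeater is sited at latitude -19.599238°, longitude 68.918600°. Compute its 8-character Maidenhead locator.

MH40lj06

Shift to the Maidenhead origin (180°W, 90°S): lon 248.91860, lat 70.40076.
Field (20°×10°, letters A–R): lon ⌊248.91860/20⌋ = 12 → M; lat ⌊70.40076/10⌋ = 7 → H.
Square (2°×1°, digits 0–9): lon ⌊8.91860/2⌋ = 4; lat ⌊0.40076/1⌋ = 0.
Subsquare (5′×2.5′, letters a–x): lon ⌊0.91860/0.0833333⌋ = 11 → l; lat ⌊0.40076/0.0416667⌋ = 9 → j.
Extended square (30″×15″, digits 0–9): lon ⌊0.00193/0.00833333⌋ = 0; lat ⌊0.02576/0.00416667⌋ = 6.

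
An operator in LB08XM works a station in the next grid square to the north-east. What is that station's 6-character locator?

Longitude subsquare x = 23; +1 → 24, wraps to 0 = a, carry into square.
Longitude square 0; +1 → 1.
Latitude subsquare m = 12; +1 → 13 = n.

LB18an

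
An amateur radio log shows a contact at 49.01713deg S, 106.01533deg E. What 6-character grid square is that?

Offset from 180°W / 90°S: lon 286.0153°, lat 40.9829°.
Field: lon ⌊286.0153/20⌋ = 14 → O; lat ⌊40.9829/10⌋ = 4 → E.
Square: lon ⌊6.0153/2⌋ = 3; lat ⌊0.9829/1⌋ = 0.
Subsquare: lon ⌊0.0153/0.0833333⌋ = 0 → a; lat ⌊0.9829/0.0416667⌋ = 23 → x.

OE30ax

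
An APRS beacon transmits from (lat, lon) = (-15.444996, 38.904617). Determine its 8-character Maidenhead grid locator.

KH94kn83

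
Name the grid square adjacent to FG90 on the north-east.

GG01

Longitude square 9; +1 → 10, wraps to 0, carry into field.
Longitude field F = 5; +1 → 6 = G.
Latitude square 0; +1 → 1.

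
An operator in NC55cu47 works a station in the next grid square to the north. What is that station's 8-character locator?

Latitude extended square 7; +1 → 8.
The longitude characters are unchanged.

NC55cu48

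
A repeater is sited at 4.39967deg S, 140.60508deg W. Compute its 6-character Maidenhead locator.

BI95qo

Shift to the Maidenhead origin (180°W, 90°S): lon 39.3949, lat 85.6003.
Field (20°×10°, letters A–R): 39.3949/20 → 1 → B, 85.6003/10 → 8 → I; chars BI.
Square (2°×1°, digits 0–9): 19.3949/2 → 9, 5.6003/1 → 5; chars 95.
Subsquare (5′×2.5′, letters a–x): 1.3949/0.0833333 → 16 → q, 0.6003/0.0416667 → 14 → o; chars qo.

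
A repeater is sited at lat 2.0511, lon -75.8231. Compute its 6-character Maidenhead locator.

Add 180° to longitude and 90° to latitude: 104.1769, 92.0511.
Field: lon ⌊104.1769/20⌋ = 5 → F; lat ⌊92.0511/10⌋ = 9 → J.
Square: lon ⌊4.1769/2⌋ = 2; lat ⌊2.0511/1⌋ = 2.
Subsquare: lon ⌊0.1769/0.0833333⌋ = 2 → c; lat ⌊0.0511/0.0416667⌋ = 1 → b.

FJ22cb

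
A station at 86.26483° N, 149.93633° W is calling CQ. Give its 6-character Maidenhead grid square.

Offset from 180°W / 90°S: lon 30.0637°, lat 176.2648°.
Field: 30.0637/20 → 1 → B, 176.2648/10 → 17 → R; chars BR.
Square: 10.0637/2 → 5, 6.2648/1 → 6; chars 56.
Subsquare: 0.0637/0.0833333 → 0 → a, 0.2648/0.0416667 → 6 → g; chars ag.

BR56ag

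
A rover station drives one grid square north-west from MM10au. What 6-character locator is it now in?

MM00xv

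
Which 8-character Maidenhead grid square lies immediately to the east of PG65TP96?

PG65up06

Longitude extended square 9; +1 → 10, wraps to 0, carry into subsquare.
Longitude subsquare t = 19; +1 → 20 = u.
The latitude characters are unchanged.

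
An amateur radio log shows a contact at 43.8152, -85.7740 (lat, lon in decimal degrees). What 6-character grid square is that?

EN73ct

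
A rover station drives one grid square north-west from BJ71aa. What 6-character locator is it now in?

BJ61xb

Longitude subsquare a = 0; −1 → -1, wraps to 23 = x, carry into square.
Longitude square 7; −1 → 6.
Latitude subsquare a = 0; +1 → 1 = b.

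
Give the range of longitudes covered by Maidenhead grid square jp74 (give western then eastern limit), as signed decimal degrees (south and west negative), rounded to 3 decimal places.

Field J=9, P=15: +9·20° lon, +15·10° lat → SW at lon 0°, lat 60°.
Square 7, 4: +7·2° lon, +4·1° lat → SW at lon 14°, lat 64°.
Cell spans 2° lon × 1° lat.
west 14.000, east 16.000.

14.000, 16.000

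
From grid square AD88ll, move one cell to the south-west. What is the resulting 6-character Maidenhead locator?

AD88kk

Longitude subsquare l = 11; −1 → 10 = k.
Latitude subsquare l = 11; −1 → 10 = k.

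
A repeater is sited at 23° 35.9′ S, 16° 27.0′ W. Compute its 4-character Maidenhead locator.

IG16

Add 180° to longitude and 90° to latitude: 163.55, 66.40.
Field (20°×10°, letters A–R): 163.55/20 → 8 → I, 66.40/10 → 6 → G; chars IG.
Square (2°×1°, digits 0–9): 3.55/2 → 1, 6.40/1 → 6; chars 16.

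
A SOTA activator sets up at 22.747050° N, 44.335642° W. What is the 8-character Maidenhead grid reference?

GL72tr99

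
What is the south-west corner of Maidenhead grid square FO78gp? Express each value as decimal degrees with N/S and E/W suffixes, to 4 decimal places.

58.6250° N, 65.5000° W

Field F=5, O=14: +5·20° lon, +14·10° lat → SW at lon -80°, lat 50°.
Square 7, 8: +7·2° lon, +8·1° lat → SW at lon -66°, lat 58°.
Subsquare g=6, p=15: +6·0.0833333° lon, +15·0.0416667° lat → SW at lon -65.5°, lat 58.625°.
latitude 58.6250° N, longitude 65.5000° W.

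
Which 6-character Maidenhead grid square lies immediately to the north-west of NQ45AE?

NQ35xf

Longitude subsquare a = 0; −1 → -1, wraps to 23 = x, carry into square.
Longitude square 4; −1 → 3.
Latitude subsquare e = 4; +1 → 5 = f.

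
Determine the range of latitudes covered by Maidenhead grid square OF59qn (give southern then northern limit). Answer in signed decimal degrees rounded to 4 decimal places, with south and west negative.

-30.4583, -30.4167

Field O=14, F=5: +14·20° lon, +5·10° lat → SW at lon 100°, lat -40°.
Square 5, 9: +5·2° lon, +9·1° lat → SW at lon 110°, lat -31°.
Subsquare q=16, n=13: +16·0.0833333° lon, +13·0.0416667° lat → SW at lon 111.333°, lat -30.4583°.
Cell spans 0.0833333° lon × 0.0416667° lat.
south -30.4583, north -30.4167.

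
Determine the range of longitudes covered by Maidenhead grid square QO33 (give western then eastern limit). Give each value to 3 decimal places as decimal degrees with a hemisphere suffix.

Field Q=16, O=14: +16·20° lon, +14·10° lat → SW at lon 140°, lat 50°.
Square 3, 3: +3·2° lon, +3·1° lat → SW at lon 146°, lat 53°.
Cell spans 2° lon × 1° lat.
west 146.000° E, east 148.000° E.

146.000° E, 148.000° E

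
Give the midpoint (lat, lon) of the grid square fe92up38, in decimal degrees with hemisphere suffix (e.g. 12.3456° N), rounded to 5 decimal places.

47.33958° S, 60.30417° W

Field F=5, E=4: +5·20° lon, +4·10° lat → SW at lon -80°, lat -50°.
Square 9, 2: +9·2° lon, +2·1° lat → SW at lon -62°, lat -48°.
Subsquare u=20, p=15: +20·0.0833333° lon, +15·0.0416667° lat → SW at lon -60.3333°, lat -47.375°.
Extended square 3, 8: +3·0.00833333° lon, +8·0.00416667° lat → SW at lon -60.3083°, lat -47.3417°.
Cell spans 0.00833333° lon × 0.00416667° lat. Centre is SW corner plus half of each.
latitude 47.33958° S, longitude 60.30417° W.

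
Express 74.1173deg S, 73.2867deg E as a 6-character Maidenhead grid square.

MB65pv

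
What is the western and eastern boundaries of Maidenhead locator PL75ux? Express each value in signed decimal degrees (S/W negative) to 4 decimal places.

Field P=15, L=11: +15·20° lon, +11·10° lat → SW at lon 120°, lat 20°.
Square 7, 5: +7·2° lon, +5·1° lat → SW at lon 134°, lat 25°.
Subsquare u=20, x=23: +20·0.0833333° lon, +23·0.0416667° lat → SW at lon 135.667°, lat 25.9583°.
Cell spans 0.0833333° lon × 0.0416667° lat.
west 135.6667, east 135.7500.

135.6667, 135.7500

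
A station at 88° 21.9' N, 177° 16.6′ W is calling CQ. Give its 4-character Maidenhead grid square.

Shift to the Maidenhead origin (180°W, 90°S): lon 2.72, lat 178.37.
Field (20°×10°, letters A–R): 2.72/20 → 0 → A, 178.37/10 → 17 → R; chars AR.
Square (2°×1°, digits 0–9): 2.72/2 → 1, 8.37/1 → 8; chars 18.

AR18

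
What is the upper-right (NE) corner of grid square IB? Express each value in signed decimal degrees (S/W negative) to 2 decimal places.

Field I=8, B=1: +8·20° lon, +1·10° lat → SW at lon -20°, lat -80°.
Cell spans 20° lon × 10° lat. NE corner is SW corner plus one full cell.
latitude -70.00, longitude 0.00.

-70.00, 0.00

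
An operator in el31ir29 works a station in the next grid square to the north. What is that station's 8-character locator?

Latitude extended square 9; +1 → 10, wraps to 0, carry into subsquare.
Latitude subsquare r = 17; +1 → 18 = s.
The longitude characters are unchanged.

EL31is20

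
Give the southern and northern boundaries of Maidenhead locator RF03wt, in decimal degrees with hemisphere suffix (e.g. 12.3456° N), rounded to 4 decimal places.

Field R=17, F=5: +17·20° lon, +5·10° lat → SW at lon 160°, lat -40°.
Square 0, 3: +0·2° lon, +3·1° lat → SW at lon 160°, lat -37°.
Subsquare w=22, t=19: +22·0.0833333° lon, +19·0.0416667° lat → SW at lon 161.833°, lat -36.2083°.
Cell spans 0.0833333° lon × 0.0416667° lat.
south 36.2083° S, north 36.1667° S.

36.2083° S, 36.1667° S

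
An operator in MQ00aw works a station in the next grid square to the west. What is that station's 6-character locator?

LQ90xw

Longitude subsquare a = 0; −1 → -1, wraps to 23 = x, carry into square.
Longitude square 0; −1 → -1, wraps to 9, carry into field.
Longitude field M = 12; −1 → 11 = L.
The latitude characters are unchanged.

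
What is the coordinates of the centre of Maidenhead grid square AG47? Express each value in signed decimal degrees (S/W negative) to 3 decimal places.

-22.500, -171.000

Field A=0, G=6: +0·20° lon, +6·10° lat → SW at lon -180°, lat -30°.
Square 4, 7: +4·2° lon, +7·1° lat → SW at lon -172°, lat -23°.
Cell spans 2° lon × 1° lat. Centre is SW corner plus half of each.
latitude -22.500, longitude -171.000.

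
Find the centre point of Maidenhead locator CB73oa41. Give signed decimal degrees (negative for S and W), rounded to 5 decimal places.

-76.99375, -124.79583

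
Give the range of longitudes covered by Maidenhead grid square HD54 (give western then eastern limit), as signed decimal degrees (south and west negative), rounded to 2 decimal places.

-30.00, -28.00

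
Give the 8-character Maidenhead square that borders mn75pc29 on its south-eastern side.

MN75pc38

Longitude extended square 2; +1 → 3.
Latitude extended square 9; −1 → 8.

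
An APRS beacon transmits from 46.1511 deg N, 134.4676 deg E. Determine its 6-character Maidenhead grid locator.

Offset from 180°W / 90°S: lon 314.4676°, lat 136.1511°.
Field (20°×10°, letters A–R): lon ⌊314.4676/20⌋ = 15 → P; lat ⌊136.1511/10⌋ = 13 → N.
Square (2°×1°, digits 0–9): lon ⌊14.4676/2⌋ = 7; lat ⌊6.1511/1⌋ = 6.
Subsquare (5′×2.5′, letters a–x): lon ⌊0.4676/0.0833333⌋ = 5 → f; lat ⌊0.1511/0.0416667⌋ = 3 → d.

PN76fd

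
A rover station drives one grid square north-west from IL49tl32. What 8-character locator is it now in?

IL49tl23

Longitude extended square 3; −1 → 2.
Latitude extended square 2; +1 → 3.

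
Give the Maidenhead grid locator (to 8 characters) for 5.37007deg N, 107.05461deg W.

DJ65li38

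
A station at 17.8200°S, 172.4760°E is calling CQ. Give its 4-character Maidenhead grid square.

Offset from 180°W / 90°S: lon 352.48°, lat 72.18°.
Field: 352.48/20 → 17 → R, 72.18/10 → 7 → H; chars RH.
Square: 12.48/2 → 6, 2.18/1 → 2; chars 62.

RH62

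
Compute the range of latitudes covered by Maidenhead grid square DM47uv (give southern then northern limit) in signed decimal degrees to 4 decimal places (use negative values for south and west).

Field D=3, M=12: +3·20° lon, +12·10° lat → SW at lon -120°, lat 30°.
Square 4, 7: +4·2° lon, +7·1° lat → SW at lon -112°, lat 37°.
Subsquare u=20, v=21: +20·0.0833333° lon, +21·0.0416667° lat → SW at lon -110.333°, lat 37.875°.
Cell spans 0.0833333° lon × 0.0416667° lat.
south 37.8750, north 37.9167.

37.8750, 37.9167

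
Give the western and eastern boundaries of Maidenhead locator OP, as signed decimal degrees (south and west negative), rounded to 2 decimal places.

Field O=14, P=15: +14·20° lon, +15·10° lat → SW at lon 100°, lat 60°.
Cell spans 20° lon × 10° lat.
west 100.00, east 120.00.

100.00, 120.00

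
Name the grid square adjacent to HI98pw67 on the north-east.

HI98pw78

Longitude extended square 6; +1 → 7.
Latitude extended square 7; +1 → 8.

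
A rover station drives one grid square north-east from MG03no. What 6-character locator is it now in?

MG03op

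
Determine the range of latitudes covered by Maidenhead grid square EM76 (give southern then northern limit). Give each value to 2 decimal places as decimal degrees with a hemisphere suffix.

36.00° N, 37.00° N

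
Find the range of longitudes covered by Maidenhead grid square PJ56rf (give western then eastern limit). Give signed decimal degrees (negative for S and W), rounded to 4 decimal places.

Field P=15, J=9: +15·20° lon, +9·10° lat → SW at lon 120°, lat 0°.
Square 5, 6: +5·2° lon, +6·1° lat → SW at lon 130°, lat 6°.
Subsquare r=17, f=5: +17·0.0833333° lon, +5·0.0416667° lat → SW at lon 131.417°, lat 6.20833°.
Cell spans 0.0833333° lon × 0.0416667° lat.
west 131.4167, east 131.5000.

131.4167, 131.5000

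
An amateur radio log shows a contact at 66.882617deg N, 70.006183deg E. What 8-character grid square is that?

MP56av01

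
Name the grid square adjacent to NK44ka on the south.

Latitude subsquare a = 0; −1 → -1, wraps to 23 = x, carry into square.
Latitude square 4; −1 → 3.
The longitude characters are unchanged.

NK43kx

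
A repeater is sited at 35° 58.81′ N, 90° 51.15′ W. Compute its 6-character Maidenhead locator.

Offset from 180°W / 90°S: lon 89.1475°, lat 125.9802°.
Field: 89.1475/20 → 4 → E, 125.9802/10 → 12 → M; chars EM.
Square: 9.1475/2 → 4, 5.9802/1 → 5; chars 45.
Subsquare: 1.1475/0.0833333 → 13 → n, 0.9802/0.0416667 → 23 → x; chars nx.

EM45nx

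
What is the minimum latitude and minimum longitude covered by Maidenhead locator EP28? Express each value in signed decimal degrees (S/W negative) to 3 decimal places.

68.000, -96.000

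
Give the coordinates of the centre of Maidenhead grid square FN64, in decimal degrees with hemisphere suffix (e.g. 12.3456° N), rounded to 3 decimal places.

Field F=5, N=13: +5·20° lon, +13·10° lat → SW at lon -80°, lat 40°.
Square 6, 4: +6·2° lon, +4·1° lat → SW at lon -68°, lat 44°.
Cell spans 2° lon × 1° lat. Centre is SW corner plus half of each.
latitude 44.500° N, longitude 67.000° W.

44.500° N, 67.000° W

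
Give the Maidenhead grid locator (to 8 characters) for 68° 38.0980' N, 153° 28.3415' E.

Add 180° to longitude and 90° to latitude: 333.47236, 158.63497.
Field (20°×10°, letters A–R): 333.47236/20 → 16 → Q, 158.63497/10 → 15 → P; chars QP.
Square (2°×1°, digits 0–9): 13.47236/2 → 6, 8.63497/1 → 8; chars 68.
Subsquare (5′×2.5′, letters a–x): 1.47236/0.0833333 → 17 → r, 0.63497/0.0416667 → 15 → p; chars rp.
Extended square (30″×15″, digits 0–9): 0.05569/0.00833333 → 6, 0.00997/0.00416667 → 2; chars 62.

QP68rp62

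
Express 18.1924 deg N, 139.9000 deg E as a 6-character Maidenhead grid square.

PK98we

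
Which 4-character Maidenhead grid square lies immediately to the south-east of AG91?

Longitude square 9; +1 → 10, wraps to 0, carry into field.
Longitude field A = 0; +1 → 1 = B.
Latitude square 1; −1 → 0.

BG00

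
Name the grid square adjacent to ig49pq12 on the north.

Latitude extended square 2; +1 → 3.
The longitude characters are unchanged.

IG49pq13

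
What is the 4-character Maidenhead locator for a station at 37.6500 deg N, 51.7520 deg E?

LM57

Offset from 180°W / 90°S: lon 231.75°, lat 127.65°.
Field: lon ⌊231.75/20⌋ = 11 → L; lat ⌊127.65/10⌋ = 12 → M.
Square: lon ⌊11.75/2⌋ = 5; lat ⌊7.65/1⌋ = 7.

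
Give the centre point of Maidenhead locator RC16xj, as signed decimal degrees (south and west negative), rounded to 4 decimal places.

-63.6042, 163.9583

Field R=17, C=2: +17·20° lon, +2·10° lat → SW at lon 160°, lat -70°.
Square 1, 6: +1·2° lon, +6·1° lat → SW at lon 162°, lat -64°.
Subsquare x=23, j=9: +23·0.0833333° lon, +9·0.0416667° lat → SW at lon 163.917°, lat -63.625°.
Cell spans 0.0833333° lon × 0.0416667° lat. Centre is SW corner plus half of each.
latitude -63.6042, longitude 163.9583.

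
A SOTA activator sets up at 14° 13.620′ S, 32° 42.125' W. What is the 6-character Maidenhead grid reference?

HH35ps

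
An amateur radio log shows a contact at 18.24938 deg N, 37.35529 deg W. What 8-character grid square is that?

Offset from 180°W / 90°S: lon 142.64471°, lat 108.24938°.
Field: lon ⌊142.64471/20⌋ = 7 → H; lat ⌊108.24938/10⌋ = 10 → K.
Square: lon ⌊2.64471/2⌋ = 1; lat ⌊8.24938/1⌋ = 8.
Subsquare: lon ⌊0.64471/0.0833333⌋ = 7 → h; lat ⌊0.24938/0.0416667⌋ = 5 → f.
Extended square: lon ⌊0.06138/0.00833333⌋ = 7; lat ⌊0.04105/0.00416667⌋ = 9.

HK18hf79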